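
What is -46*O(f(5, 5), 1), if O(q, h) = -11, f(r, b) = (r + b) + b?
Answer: 506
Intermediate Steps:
f(r, b) = r + 2*b (f(r, b) = (b + r) + b = r + 2*b)
-46*O(f(5, 5), 1) = -46*(-11) = 506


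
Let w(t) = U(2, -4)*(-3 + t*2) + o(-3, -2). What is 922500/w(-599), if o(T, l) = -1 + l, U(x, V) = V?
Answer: 922500/4801 ≈ 192.15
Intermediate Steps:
w(t) = 9 - 8*t (w(t) = -4*(-3 + t*2) + (-1 - 2) = -4*(-3 + 2*t) - 3 = (12 - 8*t) - 3 = 9 - 8*t)
922500/w(-599) = 922500/(9 - 8*(-599)) = 922500/(9 + 4792) = 922500/4801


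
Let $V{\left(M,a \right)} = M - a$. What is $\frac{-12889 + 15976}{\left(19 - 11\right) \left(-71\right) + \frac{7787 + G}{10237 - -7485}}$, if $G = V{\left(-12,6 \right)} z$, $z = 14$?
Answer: $- \frac{54707814}{10058561} \approx -5.4389$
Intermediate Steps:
$G = -252$ ($G = \left(-12 - 6\right) 14 = \left(-18\right) 14 = -252$)
$\frac{-12889 + 15976}{\left(19 - 11\right) \left(-71\right) + \frac{7787 + G}{10237 - -7485}} = \frac{-12889 + 15976}{\left(19 - 11\right) \left(-71\right) + \frac{7787 - 252}{10237 - -7485}} = \frac{3087}{8 \left(-71\right) + \frac{7535}{10237 + \left(-2719 + 10204\right)}} = \frac{3087}{-568 + \frac{7535}{10237 + 7485}} = \frac{3087}{-568 + \frac{7535}{17722}} = \frac{3087}{- \frac{10058561}{17722}} = 3087 \left(- \frac{17722}{10058561}\right) = - \frac{54707814}{10058561}$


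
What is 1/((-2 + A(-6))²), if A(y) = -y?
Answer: 1/16 ≈ 0.062500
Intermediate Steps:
1/((-2 + A(-6))²) = 1/((-2 - 1*(-6))²) = 1/((-2 + 6)²) = 1/(4²) = 1/16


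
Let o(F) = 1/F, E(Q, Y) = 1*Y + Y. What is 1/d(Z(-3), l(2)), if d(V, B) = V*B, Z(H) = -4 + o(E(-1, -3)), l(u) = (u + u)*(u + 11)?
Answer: -3/650 ≈ -0.0046154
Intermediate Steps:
E(Q, Y) = 2*Y (E(Q, Y) = Y + Y = 2*Y)
l(u) = 2*u*(11 + u) (l(u) = (2*u)*(11 + u) = 2*u*(11 + u))
Z(H) = -25/6 (Z(H) = -4 + 1/(2*(-3)) = -4 + 1/(-6) = -4 - ⅙ = -25/6)
d(V, B) = B*V
1/d(Z(-3), l(2)) = 1/((2*2*(11 + 2))*(-25/6)) = 1/((2*2*13)*(-25/6)) = 1/(52*(-25/6)) = 1/(-650/3) = -3/650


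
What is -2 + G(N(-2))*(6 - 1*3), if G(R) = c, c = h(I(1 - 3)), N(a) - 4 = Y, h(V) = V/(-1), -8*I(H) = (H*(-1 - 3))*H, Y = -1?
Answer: -8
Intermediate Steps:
I(H) = H**2/2 (I(H) = -H*(-1 - 3)*H/8 = -H*(-4)*H/8 = -(-4*H)*H/8 = -(-1)*H**2/2 = H**2/2)
h(V) = -V (h(V) = V*(-1) = -V)
N(a) = 3 (N(a) = 4 - 1 = 3)
c = -2 (c = -(1 - 3)**2/2 = -(-2)**2/2 = -4/2 = -1*2 = -2)
G(R) = -2
-2 + G(N(-2))*(6 - 1*3) = -2 - 2*(6 - 1*3) = -2 - 2*(6 - 3) = -2 - 2*3 = -2 - 6 = -8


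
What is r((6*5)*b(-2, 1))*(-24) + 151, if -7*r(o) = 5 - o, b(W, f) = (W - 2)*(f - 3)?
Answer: -4583/7 ≈ -654.71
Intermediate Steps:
b(W, f) = (-3 + f)*(-2 + W) (b(W, f) = (-2 + W)*(-3 + f) = (-3 + f)*(-2 + W))
r(o) = -5/7 + o/7 (r(o) = -(5 - o)/7 = -5/7 + o/7)
r((6*5)*b(-2, 1))*(-24) + 151 = (-5/7 + ((6*5)*(6 - 3*(-2) - 2*1 - 2*1))/7)*(-24) + 151 = (-5/7 + (30*(6 + 6 - 2 - 2))/7)*(-24) + 151 = (-5/7 + (30*8)/7)*(-24) + 151 = (-5/7 + (⅐)*240)*(-24) + 151 = (-5/7 + 240/7)*(-24) + 151 = (235/7)*(-24) + 151 = -5640/7 + 151 = -4583/7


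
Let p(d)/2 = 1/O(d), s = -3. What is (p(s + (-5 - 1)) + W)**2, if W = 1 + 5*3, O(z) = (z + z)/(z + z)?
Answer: 324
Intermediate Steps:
O(z) = 1 (O(z) = (2*z)/((2*z)) = (2*z)*(1/(2*z)) = 1)
W = 16 (W = 1 + 15 = 16)
p(d) = 2 (p(d) = 2/1 = 2*1 = 2)
(p(s + (-5 - 1)) + W)**2 = (2 + 16)**2 = 18**2 = 324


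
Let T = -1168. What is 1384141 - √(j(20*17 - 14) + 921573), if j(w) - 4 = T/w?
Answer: 1384141 - √24485284121/163 ≈ 1.3832e+6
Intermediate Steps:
j(w) = 4 - 1168/w
1384141 - √(j(20*17 - 14) + 921573) = 1384141 - √((4 - 1168/(20*17 - 14)) + 921573) = 1384141 - √((4 - 1168/(340 - 14)) + 921573) = 1384141 - √((4 - 1168/326) + 921573) = 1384141 - √((4 - 1168*1/326) + 921573) = 1384141 - √((4 - 584/163) + 921573) = 1384141 - √(68/163 + 921573) = 1384141 - √(150216467/163) = 1384141 - √24485284121/163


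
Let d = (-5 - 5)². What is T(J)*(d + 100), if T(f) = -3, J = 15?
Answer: -600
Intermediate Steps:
d = 100 (d = (-10)² = 100)
T(J)*(d + 100) = -3*(100 + 100) = -3*200 = -600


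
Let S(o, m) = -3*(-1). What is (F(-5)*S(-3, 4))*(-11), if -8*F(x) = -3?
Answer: -99/8 ≈ -12.375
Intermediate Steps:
S(o, m) = 3
F(x) = 3/8 (F(x) = -⅛*(-3) = 3/8)
(F(-5)*S(-3, 4))*(-11) = ((3/8)*3)*(-11) = (9/8)*(-11) = -99/8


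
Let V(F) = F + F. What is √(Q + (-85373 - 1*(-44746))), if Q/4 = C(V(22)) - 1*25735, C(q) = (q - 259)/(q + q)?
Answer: I*√69491158/22 ≈ 378.92*I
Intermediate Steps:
V(F) = 2*F
C(q) = (-259 + q)/(2*q) (C(q) = (-259 + q)/((2*q)) = (-259 + q)*(1/(2*q)) = (-259 + q)/(2*q))
Q = -2264895/22 (Q = 4*((-259 + 2*22)/(2*((2*22))) - 1*25735) = 4*((½)*(-259 + 44)/44 - 25735) = 4*((½)*(1/44)*(-215) - 25735) = 4*(-215/88 - 25735) = 4*(-2264895/88) = -2264895/22 ≈ -1.0295e+5)
√(Q + (-85373 - 1*(-44746))) = √(-2264895/22 + (-85373 - 1*(-44746))) = √(-2264895/22 + (-85373 + 44746)) = √(-2264895/22 - 40627) = √(-3158689/22) = I*√69491158/22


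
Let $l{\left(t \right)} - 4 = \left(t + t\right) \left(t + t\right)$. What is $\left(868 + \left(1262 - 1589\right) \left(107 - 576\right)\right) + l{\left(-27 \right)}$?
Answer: $157151$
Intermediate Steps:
$l{\left(t \right)} = 4 + 4 t^{2}$ ($l{\left(t \right)} = 4 + \left(t + t\right) \left(t + t\right) = 4 + 2 t 2 t = 4 + 4 t^{2}$)
$\left(868 + \left(1262 - 1589\right) \left(107 - 576\right)\right) + l{\left(-27 \right)} = \left(868 + \left(1262 - 1589\right) \left(107 - 576\right)\right) + \left(4 + 4 \left(-27\right)^{2}\right) = \left(868 - -153363\right) + \left(4 + 4 \cdot 729\right) = \left(868 + 153363\right) + \left(4 + 2916\right) = 154231 + 2920 = 157151$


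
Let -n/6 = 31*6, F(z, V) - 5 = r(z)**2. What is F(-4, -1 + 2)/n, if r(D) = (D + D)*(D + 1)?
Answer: -581/1116 ≈ -0.52061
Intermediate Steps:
r(D) = 2*D*(1 + D) (r(D) = (2*D)*(1 + D) = 2*D*(1 + D))
F(z, V) = 5 + 4*z**2*(1 + z)**2 (F(z, V) = 5 + (2*z*(1 + z))**2 = 5 + 4*z**2*(1 + z)**2)
n = -1116 (n = -186*6 = -6*186 = -1116)
F(-4, -1 + 2)/n = (5 + 4*(-4)**2*(1 - 4)**2)/(-1116) = (5 + 4*16*(-3)**2)*(-1/1116) = (5 + 4*16*9)*(-1/1116) = (5 + 576)*(-1/1116) = 581*(-1/1116) = -581/1116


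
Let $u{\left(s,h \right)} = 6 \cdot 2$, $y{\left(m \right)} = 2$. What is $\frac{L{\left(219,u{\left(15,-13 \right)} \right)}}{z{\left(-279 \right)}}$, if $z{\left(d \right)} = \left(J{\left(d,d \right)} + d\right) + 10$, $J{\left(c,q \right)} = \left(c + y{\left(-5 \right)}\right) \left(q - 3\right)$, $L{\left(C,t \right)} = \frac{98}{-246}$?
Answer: $- \frac{49}{9574935} \approx -5.1175 \cdot 10^{-6}$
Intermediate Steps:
$u{\left(s,h \right)} = 12$
$L{\left(C,t \right)} = - \frac{49}{123}$ ($L{\left(C,t \right)} = 98 \left(- \frac{1}{246}\right) = - \frac{49}{123}$)
$J{\left(c,q \right)} = \left(-3 + q\right) \left(2 + c\right)$ ($J{\left(c,q \right)} = \left(c + 2\right) \left(q - 3\right) = \left(2 + c\right) \left(-3 + q\right) = \left(-3 + q\right) \left(2 + c\right)$)
$z{\left(d \right)} = 4 + d^{2}$ ($z{\left(d \right)} = \left(\left(-6 - 3 d + 2 d + d d\right) + d\right) + 10 = \left(\left(-6 - 3 d + 2 d + d^{2}\right) + d\right) + 10 = \left(\left(-6 + d^{2} - d\right) + d\right) + 10 = \left(-6 + d^{2}\right) + 10 = 4 + d^{2}$)
$\frac{L{\left(219,u{\left(15,-13 \right)} \right)}}{z{\left(-279 \right)}} = - \frac{49}{123 \left(4 + \left(-279\right)^{2}\right)} = - \frac{49}{123 \left(4 + 77841\right)} = - \frac{49}{123 \cdot 77845} = \left(- \frac{49}{123}\right) \frac{1}{77845} = - \frac{49}{9574935}$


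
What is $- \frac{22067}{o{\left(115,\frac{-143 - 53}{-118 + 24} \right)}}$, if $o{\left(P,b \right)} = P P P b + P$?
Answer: $- \frac{1037149}{149051155} \approx -0.0069583$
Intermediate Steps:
$o{\left(P,b \right)} = P + b P^{3}$ ($o{\left(P,b \right)} = P^{2} P b + P = P^{3} b + P = b P^{3} + P = P + b P^{3}$)
$- \frac{22067}{o{\left(115,\frac{-143 - 53}{-118 + 24} \right)}} = - \frac{22067}{115 + \frac{-143 - 53}{-118 + 24} \cdot 115^{3}} = - \frac{22067}{115 + - \frac{196}{-94} \cdot 1520875} = - \frac{22067}{115 + \left(-196\right) \left(- \frac{1}{94}\right) 1520875} = - \frac{22067}{115 + \frac{98}{47} \cdot 1520875} = - \frac{22067}{115 + \frac{149045750}{47}} = - \frac{22067}{\frac{149051155}{47}} = \left(-22067\right) \frac{47}{149051155} = - \frac{1037149}{149051155}$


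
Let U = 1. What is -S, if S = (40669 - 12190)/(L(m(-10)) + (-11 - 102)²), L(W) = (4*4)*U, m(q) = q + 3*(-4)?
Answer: -28479/12785 ≈ -2.2275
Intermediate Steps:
m(q) = -12 + q (m(q) = q - 12 = -12 + q)
L(W) = 16 (L(W) = (4*4)*1 = 16*1 = 16)
S = 28479/12785 (S = (40669 - 12190)/(16 + (-11 - 102)²) = 28479/(16 + (-113)²) = 28479/(16 + 12769) = 28479/12785 ≈ 2.2275)
-S = -1*28479/12785 = -28479/12785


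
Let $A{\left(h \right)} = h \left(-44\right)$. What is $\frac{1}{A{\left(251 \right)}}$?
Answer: $- \frac{1}{11044} \approx -9.0547 \cdot 10^{-5}$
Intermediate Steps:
$A{\left(h \right)} = - 44 h$
$\frac{1}{A{\left(251 \right)}} = \frac{1}{\left(-44\right) 251} = \frac{1}{-11044} = - \frac{1}{11044}$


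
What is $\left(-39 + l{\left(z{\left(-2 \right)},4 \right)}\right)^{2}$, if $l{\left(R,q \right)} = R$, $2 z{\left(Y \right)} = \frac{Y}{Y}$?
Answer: $\frac{5929}{4} \approx 1482.3$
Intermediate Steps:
$z{\left(Y \right)} = \frac{1}{2}$ ($z{\left(Y \right)} = \frac{Y \frac{1}{Y}}{2} = \frac{1}{2} \cdot 1 = \frac{1}{2}$)
$\left(-39 + l{\left(z{\left(-2 \right)},4 \right)}\right)^{2} = \left(-39 + \frac{1}{2}\right)^{2} = \left(- \frac{77}{2}\right)^{2} = \frac{5929}{4}$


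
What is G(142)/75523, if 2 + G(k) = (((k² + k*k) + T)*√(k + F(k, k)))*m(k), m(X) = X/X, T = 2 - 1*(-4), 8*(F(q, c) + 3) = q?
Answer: -2/75523 + 2881*√627/10789 ≈ 6.6864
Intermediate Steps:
F(q, c) = -3 + q/8
T = 6 (T = 2 + 4 = 6)
m(X) = 1
G(k) = -2 + √(-3 + 9*k/8)*(6 + 2*k²) (G(k) = -2 + (((k² + k*k) + 6)*√(k + (-3 + k/8)))*1 = -2 + (((k² + k²) + 6)*√(-3 + 9*k/8))*1 = -2 + ((2*k² + 6)*√(-3 + 9*k/8))*1 = -2 + ((6 + 2*k²)*√(-3 + 9*k/8))*1 = -2 + (√(-3 + 9*k/8)*(6 + 2*k²))*1 = -2 + √(-3 + 9*k/8)*(6 + 2*k²))
G(142)/75523 = (-2 + 3*√(-48 + 18*142)/2 + (½)*142²*√(-48 + 18*142))/75523 = (-2 + 3*√(-48 + 2556)/2 + (½)*20164*√(-48 + 2556))*(1/75523) = (-2 + 3*√2508/2 + (½)*20164*√2508)*(1/75523) = (-2 + 3*(2*√627)/2 + (½)*20164*(2*√627))*(1/75523) = (-2 + 3*√627 + 20164*√627)*(1/75523) = (-2 + 20167*√627)*(1/75523) = -2/75523 + 2881*√627/10789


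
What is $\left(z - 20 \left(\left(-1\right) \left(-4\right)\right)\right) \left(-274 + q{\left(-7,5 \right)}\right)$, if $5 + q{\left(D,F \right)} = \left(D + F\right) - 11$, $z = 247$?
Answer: $-48764$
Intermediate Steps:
$q{\left(D,F \right)} = -16 + D + F$ ($q{\left(D,F \right)} = -5 - \left(11 - D - F\right) = -5 + \left(-11 + D + F\right) = -16 + D + F$)
$\left(z - 20 \left(\left(-1\right) \left(-4\right)\right)\right) \left(-274 + q{\left(-7,5 \right)}\right) = \left(247 - 20 \left(\left(-1\right) \left(-4\right)\right)\right) \left(-274 - 18\right) = \left(247 - 80\right) \left(-274 - 18\right) = \left(247 - 80\right) \left(-292\right) = 167 \left(-292\right) = -48764$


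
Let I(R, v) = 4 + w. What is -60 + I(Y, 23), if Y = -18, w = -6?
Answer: -62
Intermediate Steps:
I(R, v) = -2 (I(R, v) = 4 - 6 = -2)
-60 + I(Y, 23) = -60 - 2 = -62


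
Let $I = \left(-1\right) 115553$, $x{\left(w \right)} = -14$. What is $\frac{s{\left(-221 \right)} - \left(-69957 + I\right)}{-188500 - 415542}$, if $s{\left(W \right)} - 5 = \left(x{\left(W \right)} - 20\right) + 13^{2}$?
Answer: $- \frac{92825}{302021} \approx -0.30735$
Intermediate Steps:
$I = -115553$
$s{\left(W \right)} = 140$ ($s{\left(W \right)} = 5 + \left(\left(-14 - 20\right) + 13^{2}\right) = 5 + \left(-34 + 169\right) = 5 + 135 = 140$)
$\frac{s{\left(-221 \right)} - \left(-69957 + I\right)}{-188500 - 415542} = \frac{140 + \left(69957 - -115553\right)}{-188500 - 415542} = \frac{140 + \left(69957 + 115553\right)}{-604042} = \left(140 + 185510\right) \left(- \frac{1}{604042}\right) = 185650 \left(- \frac{1}{604042}\right) = - \frac{92825}{302021}$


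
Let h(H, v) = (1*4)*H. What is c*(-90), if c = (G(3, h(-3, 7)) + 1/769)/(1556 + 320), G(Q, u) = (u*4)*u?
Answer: -19932525/721322 ≈ -27.633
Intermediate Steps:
h(H, v) = 4*H
G(Q, u) = 4*u² (G(Q, u) = (4*u)*u = 4*u²)
c = 442945/1442644 (c = (4*(4*(-3))² + 1/769)/(1556 + 320) = (4*(-12)² + 1/769)/1876 = (4*144 + 1/769)*(1/1876) = (576 + 1/769)*(1/1876) = (442945/769)*(1/1876) = 442945/1442644 ≈ 0.30704)
c*(-90) = (442945/1442644)*(-90) = -19932525/721322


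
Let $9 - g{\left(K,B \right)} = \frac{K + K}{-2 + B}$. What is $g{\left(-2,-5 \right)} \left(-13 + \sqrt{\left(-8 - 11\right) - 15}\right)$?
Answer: $- \frac{767}{7} + \frac{59 i \sqrt{34}}{7} \approx -109.57 + 49.147 i$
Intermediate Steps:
$g{\left(K,B \right)} = 9 - \frac{2 K}{-2 + B}$ ($g{\left(K,B \right)} = 9 - \frac{K + K}{-2 + B} = 9 - \frac{2 K}{-2 + B}$)
$g{\left(-2,-5 \right)} \left(-13 + \sqrt{\left(-8 - 11\right) - 15}\right) = \frac{-18 - -4 + 9 \left(-5\right)}{-2 - 5} \left(-13 + \sqrt{\left(-8 - 11\right) - 15}\right) = \frac{-18 + 4 - 45}{-7} \left(-13 + \sqrt{\left(-8 - 11\right) - 15}\right) = \left(- \frac{1}{7}\right) \left(-59\right) \left(-13 + \sqrt{-19 - 15}\right) = \frac{59 \left(-13 + \sqrt{-34}\right)}{7} = \frac{59 \left(-13 + i \sqrt{34}\right)}{7} = - \frac{767}{7} + \frac{59 i \sqrt{34}}{7}$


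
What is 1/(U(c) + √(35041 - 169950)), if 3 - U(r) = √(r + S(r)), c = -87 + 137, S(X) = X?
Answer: -7/134958 - I*√134909/134958 ≈ -5.1868e-5 - 0.0027216*I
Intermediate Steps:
c = 50
U(r) = 3 - √2*√r (U(r) = 3 - √(r + r) = 3 - √(2*r) = 3 - √2*√r)
1/(U(c) + √(35041 - 169950)) = 1/((3 - √2*√50) + √(35041 - 169950)) = 1/((3 - √2*5*√2) + √(-134909)) = 1/((3 - 10) + I*√134909) = 1/(-7 + I*√134909)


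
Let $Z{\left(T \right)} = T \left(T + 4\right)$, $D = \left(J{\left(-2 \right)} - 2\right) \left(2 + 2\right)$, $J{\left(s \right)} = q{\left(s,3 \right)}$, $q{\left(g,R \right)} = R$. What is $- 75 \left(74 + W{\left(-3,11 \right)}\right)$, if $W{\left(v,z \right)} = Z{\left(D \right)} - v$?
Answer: $-8175$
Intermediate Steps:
$J{\left(s \right)} = 3$
$D = 4$ ($D = \left(3 - 2\right) \left(2 + 2\right) = 1 \cdot 4 = 4$)
$Z{\left(T \right)} = T \left(4 + T\right)$
$W{\left(v,z \right)} = 32 - v$ ($W{\left(v,z \right)} = 4 \left(4 + 4\right) - v = 4 \cdot 8 - v = 32 - v$)
$- 75 \left(74 + W{\left(-3,11 \right)}\right) = - 75 \left(74 + \left(32 - -3\right)\right) = - 75 \left(74 + \left(32 + 3\right)\right) = - 75 \left(74 + 35\right) = \left(-75\right) 109 = -8175$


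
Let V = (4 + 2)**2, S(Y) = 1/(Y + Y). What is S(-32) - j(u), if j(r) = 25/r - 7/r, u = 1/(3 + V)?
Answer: -44929/64 ≈ -702.02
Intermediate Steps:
S(Y) = 1/(2*Y)
V = 36 (V = 6**2 = 36)
u = 1/39 (u = 1/(3 + 36) = 1/39 ≈ 0.025641)
j(r) = 18/r
S(-32) - j(u) = (1/2)/(-32) - 18/1/39 = (1/2)*(-1/32) - 18*39 = -1/64 - 1*702 = -1/64 - 702 = -44929/64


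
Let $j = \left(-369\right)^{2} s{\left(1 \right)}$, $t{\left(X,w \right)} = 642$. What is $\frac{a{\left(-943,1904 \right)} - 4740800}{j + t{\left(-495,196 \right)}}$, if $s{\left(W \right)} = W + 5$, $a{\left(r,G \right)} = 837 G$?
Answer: $- \frac{393394}{102201} \approx -3.8492$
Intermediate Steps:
$s{\left(W \right)} = 5 + W$
$j = 816966$ ($j = \left(-369\right)^{2} \left(5 + 1\right) = 136161 \cdot 6 = 816966$)
$\frac{a{\left(-943,1904 \right)} - 4740800}{j + t{\left(-495,196 \right)}} = \frac{837 \cdot 1904 - 4740800}{816966 + 642} = \frac{1593648 - 4740800}{817608} = \left(-3147152\right) \frac{1}{817608} = - \frac{393394}{102201}$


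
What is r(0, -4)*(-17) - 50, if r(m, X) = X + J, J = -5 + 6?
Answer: 1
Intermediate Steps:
J = 1
r(m, X) = 1 + X (r(m, X) = X + 1 = 1 + X)
r(0, -4)*(-17) - 50 = (1 - 4)*(-17) - 50 = -3*(-17) - 50 = 51 - 50 = 1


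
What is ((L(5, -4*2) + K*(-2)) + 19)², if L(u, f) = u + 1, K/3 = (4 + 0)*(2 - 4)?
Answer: 5329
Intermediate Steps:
K = -24 (K = 3*((4 + 0)*(2 - 4)) = 3*(4*(-2)) = 3*(-8) = -24)
L(u, f) = 1 + u
((L(5, -4*2) + K*(-2)) + 19)² = (((1 + 5) - 24*(-2)) + 19)² = ((6 + 48) + 19)² = (54 + 19)² = 73² = 5329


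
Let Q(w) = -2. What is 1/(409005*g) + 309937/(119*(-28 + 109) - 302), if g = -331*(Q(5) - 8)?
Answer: 419594740696687/12640491757350 ≈ 33.195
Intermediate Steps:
g = 3310 (g = -331*(-2 - 8) = -331*(-10) = 3310)
1/(409005*g) + 309937/(119*(-28 + 109) - 302) = 1/(409005*3310) + 309937/(119*(-28 + 109) - 302) = (1/409005)*(1/3310) + 309937/(119*81 - 302) = 1/1353806550 + 309937/(9639 - 302) = 1/1353806550 + 309937/9337 = 419594740696687/12640491757350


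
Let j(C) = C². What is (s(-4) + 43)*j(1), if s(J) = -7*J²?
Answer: -69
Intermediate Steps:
(s(-4) + 43)*j(1) = (-7*(-4)² + 43)*1² = (-7*16 + 43)*1 = (-112 + 43)*1 = -69*1 = -69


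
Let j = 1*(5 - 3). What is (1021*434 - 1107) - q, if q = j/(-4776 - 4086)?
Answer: 1958533018/4431 ≈ 4.4201e+5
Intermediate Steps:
j = 2 (j = 1*2 = 2)
q = -1/4431 (q = 2/(-4776 - 4086) = 2/(-8862) = 2*(-1/8862) = -1/4431 ≈ -0.00022568)
(1021*434 - 1107) - q = (1021*434 - 1107) - 1*(-1/4431) = (443114 - 1107) + 1/4431 = 442007 + 1/4431 = 1958533018/4431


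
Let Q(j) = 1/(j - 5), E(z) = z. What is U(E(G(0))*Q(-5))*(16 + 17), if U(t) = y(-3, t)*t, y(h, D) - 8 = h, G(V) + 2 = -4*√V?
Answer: 33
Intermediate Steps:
G(V) = -2 - 4*√V
Q(j) = 1/(-5 + j)
y(h, D) = 8 + h
U(t) = 5*t (U(t) = (8 - 3)*t = 5*t)
U(E(G(0))*Q(-5))*(16 + 17) = (5*((-2 - 4*√0)/(-5 - 5)))*(16 + 17) = (5*((-2 - 4*0)/(-10)))*33 = (5*((-2 + 0)*(-⅒)))*33 = (5*(-2*(-⅒)))*33 = (5*(⅕))*33 = 1*33 = 33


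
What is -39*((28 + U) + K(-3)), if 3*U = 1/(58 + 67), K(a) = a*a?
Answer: -180388/125 ≈ -1443.1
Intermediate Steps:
K(a) = a²
U = 1/375 (U = 1/(3*(58 + 67)) = (⅓)/125 = (⅓)*(1/125) = 1/375 ≈ 0.0026667)
-39*((28 + U) + K(-3)) = -39*((28 + 1/375) + (-3)²) = -39*(10501/375 + 9) = -39*13876/375 = -180388/125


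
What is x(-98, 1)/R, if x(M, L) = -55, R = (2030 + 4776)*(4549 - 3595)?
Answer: -55/6492924 ≈ -8.4708e-6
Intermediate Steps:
R = 6492924 (R = 6806*954 = 6492924)
x(-98, 1)/R = -55/6492924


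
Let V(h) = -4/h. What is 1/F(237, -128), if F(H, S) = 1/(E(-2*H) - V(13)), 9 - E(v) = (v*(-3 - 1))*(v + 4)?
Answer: 11584681/13 ≈ 8.9113e+5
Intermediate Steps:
E(v) = 9 + 4*v*(4 + v) (E(v) = 9 - v*(-3 - 1)*(v + 4) = 9 - v*(-4)*(4 + v) = 9 - (-4*v)*(4 + v) = 9 - (-4)*v*(4 + v) = 9 + 4*v*(4 + v))
F(H, S) = 1/(121/13 - 32*H + 16*H²) (F(H, S) = 1/((9 + 4*(-2*H)² + 16*(-2*H)) - (-4)/13) = 1/((9 + 4*(4*H²) - 32*H) - (-4)/13) = 1/((9 + 16*H² - 32*H) - 1*(-4/13)) = 1/((9 - 32*H + 16*H²) + 4/13) = 1/(121/13 - 32*H + 16*H²))
1/F(237, -128) = 1/(13/(121 - 416*237 + 208*237²)) = 1/(13/(121 - 98592 + 208*56169)) = 1/(13/(121 - 98592 + 11683152)) = 1/(13/11584681) = 11584681/13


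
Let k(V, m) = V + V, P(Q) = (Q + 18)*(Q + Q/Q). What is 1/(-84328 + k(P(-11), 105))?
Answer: -1/84468 ≈ -1.1839e-5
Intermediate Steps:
P(Q) = (1 + Q)*(18 + Q) (P(Q) = (18 + Q)*(Q + 1) = (18 + Q)*(1 + Q) = (1 + Q)*(18 + Q))
k(V, m) = 2*V
1/(-84328 + k(P(-11), 105)) = 1/(-84328 + 2*(18 + (-11)**2 + 19*(-11))) = 1/(-84328 + 2*(18 + 121 - 209)) = 1/(-84328 + 2*(-70)) = 1/(-84328 - 140) = 1/(-84468) = -1/84468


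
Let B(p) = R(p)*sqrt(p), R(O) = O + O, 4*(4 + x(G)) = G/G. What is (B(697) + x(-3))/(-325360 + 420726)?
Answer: -15/381464 + 17*sqrt(697)/1163 ≈ 0.38587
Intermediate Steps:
x(G) = -15/4 (x(G) = -4 + (G/G)/4 = -4 + (1/4)*1 = -4 + 1/4 = -15/4)
R(O) = 2*O
B(p) = 2*p**(3/2) (B(p) = (2*p)*sqrt(p) = 2*p**(3/2))
(B(697) + x(-3))/(-325360 + 420726) = (2*697**(3/2) - 15/4)/(-325360 + 420726) = (2*(697*sqrt(697)) - 15/4)/95366 = (1394*sqrt(697) - 15/4)*(1/95366) = (-15/4 + 1394*sqrt(697))*(1/95366) = -15/381464 + 17*sqrt(697)/1163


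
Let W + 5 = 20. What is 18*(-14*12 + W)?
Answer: -2754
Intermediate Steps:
W = 15 (W = -5 + 20 = 15)
18*(-14*12 + W) = 18*(-14*12 + 15) = 18*(-168 + 15) = 18*(-153) = -2754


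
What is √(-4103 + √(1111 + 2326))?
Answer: √(-4103 + √3437) ≈ 63.595*I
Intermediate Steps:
√(-4103 + √(1111 + 2326)) = √(-4103 + √3437)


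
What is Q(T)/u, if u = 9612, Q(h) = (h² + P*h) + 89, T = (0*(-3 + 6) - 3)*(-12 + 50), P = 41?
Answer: 8411/9612 ≈ 0.87505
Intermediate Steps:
T = -114 (T = (0*3 - 3)*38 = (0 - 3)*38 = -3*38 = -114)
Q(h) = 89 + h² + 41*h (Q(h) = (h² + 41*h) + 89 = 89 + h² + 41*h)
Q(T)/u = (89 + (-114)² + 41*(-114))/9612 = (89 + 12996 - 4674)*(1/9612) = 8411*(1/9612) = 8411/9612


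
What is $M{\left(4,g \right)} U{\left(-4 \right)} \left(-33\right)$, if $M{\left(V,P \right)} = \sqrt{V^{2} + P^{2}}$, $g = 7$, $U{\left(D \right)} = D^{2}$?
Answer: $- 528 \sqrt{65} \approx -4256.9$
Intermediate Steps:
$M{\left(V,P \right)} = \sqrt{P^{2} + V^{2}}$
$M{\left(4,g \right)} U{\left(-4 \right)} \left(-33\right) = \sqrt{7^{2} + 4^{2}} \left(-4\right)^{2} \left(-33\right) = \sqrt{49 + 16} \cdot 16 \left(-33\right) = \sqrt{65} \cdot 16 \left(-33\right) = 16 \sqrt{65} \left(-33\right) = - 528 \sqrt{65}$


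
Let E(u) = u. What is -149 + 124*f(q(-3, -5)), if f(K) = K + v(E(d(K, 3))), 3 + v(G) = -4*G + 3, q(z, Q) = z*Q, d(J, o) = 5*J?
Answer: -35489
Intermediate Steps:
q(z, Q) = Q*z
v(G) = -4*G (v(G) = -3 + (-4*G + 3) = -3 + (3 - 4*G) = -4*G)
f(K) = -19*K (f(K) = K - 20*K = -19*K)
-149 + 124*f(q(-3, -5)) = -149 + 124*(-(-95)*(-3)) = -149 + 124*(-19*15) = -149 + 124*(-285) = -149 - 35340 = -35489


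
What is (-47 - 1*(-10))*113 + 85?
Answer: -4096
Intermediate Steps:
(-47 - 1*(-10))*113 + 85 = (-47 + 10)*113 + 85 = -37*113 + 85 = -4181 + 85 = -4096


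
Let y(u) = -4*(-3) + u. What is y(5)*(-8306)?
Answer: -141202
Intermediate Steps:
y(u) = 12 + u
y(5)*(-8306) = (12 + 5)*(-8306) = 17*(-8306) = -141202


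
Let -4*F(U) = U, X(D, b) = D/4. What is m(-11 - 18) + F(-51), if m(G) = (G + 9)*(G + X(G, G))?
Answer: 2951/4 ≈ 737.75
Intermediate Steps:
X(D, b) = D/4 (X(D, b) = D*(¼) = D/4)
F(U) = -U/4
m(G) = 5*G*(9 + G)/4 (m(G) = (G + 9)*(G + G/4) = (9 + G)*(5*G/4) = 5*G*(9 + G)/4)
m(-11 - 18) + F(-51) = 5*(-11 - 18)*(9 + (-11 - 18))/4 - ¼*(-51) = (5/4)*(-29)*(9 - 29) + 51/4 = (5/4)*(-29)*(-20) + 51/4 = 725 + 51/4 = 2951/4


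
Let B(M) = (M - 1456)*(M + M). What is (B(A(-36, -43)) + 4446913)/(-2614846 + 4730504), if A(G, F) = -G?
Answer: 4344673/2115658 ≈ 2.0536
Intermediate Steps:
B(M) = 2*M*(-1456 + M) (B(M) = (-1456 + M)*(2*M) = 2*M*(-1456 + M))
(B(A(-36, -43)) + 4446913)/(-2614846 + 4730504) = (2*(-1*(-36))*(-1456 - 1*(-36)) + 4446913)/(-2614846 + 4730504) = (2*36*(-1456 + 36) + 4446913)/2115658 = (2*36*(-1420) + 4446913)*(1/2115658) = (-102240 + 4446913)*(1/2115658) = 4344673*(1/2115658) = 4344673/2115658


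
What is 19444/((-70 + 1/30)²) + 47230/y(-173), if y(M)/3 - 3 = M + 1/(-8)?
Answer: -1593236983040/17988885483 ≈ -88.568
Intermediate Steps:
y(M) = 69/8 + 3*M (y(M) = 9 + 3*(M + 1/(-8)) = 9 + 3*(M - ⅛) = 9 + 3*(-⅛ + M) = 9 + (-3/8 + 3*M) = 69/8 + 3*M)
19444/((-70 + 1/30)²) + 47230/y(-173) = 19444/((-70 + 1/30)²) + 47230/(69/8 + 3*(-173)) = 19444/((-70 + 1/30)²) + 47230/(69/8 - 519) = 19444/((-2099/30)²) + 47230/(-4083/8) = 19444/(4405801/900) + 47230*(-8/4083) = 19444*(900/4405801) - 377840/4083 = 17499600/4405801 - 377840/4083 = -1593236983040/17988885483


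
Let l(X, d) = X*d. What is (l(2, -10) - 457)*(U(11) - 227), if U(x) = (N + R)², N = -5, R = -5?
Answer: 60579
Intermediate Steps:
U(x) = 100 (U(x) = (-5 - 5)² = (-10)² = 100)
(l(2, -10) - 457)*(U(11) - 227) = (2*(-10) - 457)*(100 - 227) = (-20 - 457)*(-127) = -477*(-127) = 60579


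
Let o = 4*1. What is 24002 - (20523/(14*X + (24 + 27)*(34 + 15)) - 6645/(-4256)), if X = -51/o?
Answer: 22565917951/940576 ≈ 23992.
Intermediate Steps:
o = 4
X = -51/4 ≈ -12.750
24002 - (20523/(14*X + (24 + 27)*(34 + 15)) - 6645/(-4256)) = 24002 - (20523/(14*(-51/4) + (24 + 27)*(34 + 15)) - 6645/(-4256)) = 24002 - (20523/(-357/2 + 51*49) - 6645*(-1/4256)) = 24002 - (20523/(-357/2 + 2499) + 6645/4256) = 24002 - (20523/(4641/2) + 6645/4256) = 24002 - (20523*(2/4641) + 6645/4256) = 24002 - (13682/1547 + 6645/4256) = 24002 - 1*9787201/940576 = 24002 - 9787201/940576 = 22565917951/940576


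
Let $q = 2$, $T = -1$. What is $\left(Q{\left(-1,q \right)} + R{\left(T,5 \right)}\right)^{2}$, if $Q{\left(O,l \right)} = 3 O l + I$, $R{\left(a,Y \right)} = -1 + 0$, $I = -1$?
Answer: $64$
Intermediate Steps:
$R{\left(a,Y \right)} = -1$
$Q{\left(O,l \right)} = -1 + 3 O l$ ($Q{\left(O,l \right)} = 3 O l - 1 = -1 + 3 O l$)
$\left(Q{\left(-1,q \right)} + R{\left(T,5 \right)}\right)^{2} = \left(\left(-1 + 3 \left(-1\right) 2\right) - 1\right)^{2} = \left(\left(-1 - 6\right) - 1\right)^{2} = \left(-7 - 1\right)^{2} = \left(-8\right)^{2} = 64$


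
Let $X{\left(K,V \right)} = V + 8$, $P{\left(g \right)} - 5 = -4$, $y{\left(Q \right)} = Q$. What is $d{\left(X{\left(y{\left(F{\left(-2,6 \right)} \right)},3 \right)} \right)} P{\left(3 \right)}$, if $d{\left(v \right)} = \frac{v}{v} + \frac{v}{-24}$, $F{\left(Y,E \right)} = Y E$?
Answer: $\frac{13}{24} \approx 0.54167$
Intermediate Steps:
$F{\left(Y,E \right)} = E Y$
$P{\left(g \right)} = 1$ ($P{\left(g \right)} = 5 - 4 = 1$)
$X{\left(K,V \right)} = 8 + V$
$d{\left(v \right)} = 1 - \frac{v}{24}$ ($d{\left(v \right)} = 1 + v \left(- \frac{1}{24}\right) = 1 - \frac{v}{24}$)
$d{\left(X{\left(y{\left(F{\left(-2,6 \right)} \right)},3 \right)} \right)} P{\left(3 \right)} = \left(1 - \frac{8 + 3}{24}\right) 1 = \left(1 - \frac{11}{24}\right) 1 = \frac{13}{24} \cdot 1 = \frac{13}{24}$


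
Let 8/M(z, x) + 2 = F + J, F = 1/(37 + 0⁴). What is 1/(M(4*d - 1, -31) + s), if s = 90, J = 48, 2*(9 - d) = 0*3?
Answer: 1703/153566 ≈ 0.011090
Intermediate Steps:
d = 9 (d = 9 - 0*3 = 9 - ½*0 = 9 + 0 = 9)
F = 1/37 (F = 1/(37 + 0) = 1/37 ≈ 0.027027)
M(z, x) = 296/1703 (M(z, x) = 8/(-2 + (1/37 + 48)) = 8/(-2 + 1777/37) = 8/(1703/37) = 8*(37/1703) = 296/1703)
1/(M(4*d - 1, -31) + s) = 1/(296/1703 + 90) = 1/(153566/1703) = 1703/153566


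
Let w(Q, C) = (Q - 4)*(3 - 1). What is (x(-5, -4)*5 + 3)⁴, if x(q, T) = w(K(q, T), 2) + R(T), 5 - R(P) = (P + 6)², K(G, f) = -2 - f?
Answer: 20736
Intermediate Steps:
w(Q, C) = -8 + 2*Q (w(Q, C) = (-4 + Q)*2 = -8 + 2*Q)
R(P) = 5 - (6 + P)² (R(P) = 5 - (P + 6)² = 5 - (6 + P)²)
x(q, T) = -7 - (6 + T)² - 2*T (x(q, T) = (-8 + 2*(-2 - T)) + (5 - (6 + T)²) = (-8 + (-4 - 2*T)) + (5 - (6 + T)²) = (-12 - 2*T) + (5 - (6 + T)²) = -7 - (6 + T)² - 2*T)
(x(-5, -4)*5 + 3)⁴ = ((-43 - 1*(-4)² - 14*(-4))*5 + 3)⁴ = ((-43 - 1*16 + 56)*5 + 3)⁴ = ((-43 - 16 + 56)*5 + 3)⁴ = (-3*5 + 3)⁴ = (-15 + 3)⁴ = (-12)⁴ = 20736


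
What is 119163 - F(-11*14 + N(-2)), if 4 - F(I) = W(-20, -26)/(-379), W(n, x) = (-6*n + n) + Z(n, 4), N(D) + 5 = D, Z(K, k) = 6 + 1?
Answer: 45161154/379 ≈ 1.1916e+5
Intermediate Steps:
Z(K, k) = 7
N(D) = -5 + D
W(n, x) = 7 - 5*n (W(n, x) = (-6*n + n) + 7 = -5*n + 7 = 7 - 5*n)
F(I) = 1623/379 (F(I) = 4 - (7 - 5*(-20))/(-379) = 4 - (7 + 100)*(-1)/379 = 4 - 107*(-1)/379 = 4 - 1*(-107/379) = 4 + 107/379 = 1623/379)
119163 - F(-11*14 + N(-2)) = 119163 - 1*1623/379 = 119163 - 1623/379 = 45161154/379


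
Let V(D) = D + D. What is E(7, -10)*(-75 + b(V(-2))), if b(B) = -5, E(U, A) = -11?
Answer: 880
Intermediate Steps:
V(D) = 2*D
E(7, -10)*(-75 + b(V(-2))) = -11*(-75 - 5) = -11*(-80) = 880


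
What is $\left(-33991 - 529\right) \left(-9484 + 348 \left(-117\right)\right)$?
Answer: $1732904000$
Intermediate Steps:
$\left(-33991 - 529\right) \left(-9484 + 348 \left(-117\right)\right) = - 34520 \left(-9484 - 40716\right) = \left(-34520\right) \left(-50200\right) = 1732904000$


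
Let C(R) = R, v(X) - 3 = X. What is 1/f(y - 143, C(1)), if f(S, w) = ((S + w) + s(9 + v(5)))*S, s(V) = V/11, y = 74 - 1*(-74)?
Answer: 11/415 ≈ 0.026506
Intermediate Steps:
v(X) = 3 + X
y = 148 (y = 74 + 74 = 148)
s(V) = V/11 (s(V) = V*(1/11) = V/11)
f(S, w) = S*(17/11 + S + w) (f(S, w) = ((S + w) + (9 + (3 + 5))/11)*S = ((S + w) + (9 + 8)/11)*S = ((S + w) + (1/11)*17)*S = ((S + w) + 17/11)*S = (17/11 + S + w)*S = S*(17/11 + S + w))
1/f(y - 143, C(1)) = 1/((148 - 143)*(17 + 11*(148 - 143) + 11*1)/11) = 1/((1/11)*5*(17 + 11*5 + 11)) = 1/((1/11)*5*(17 + 55 + 11)) = 1/((1/11)*5*83) = 1/(415/11) = 11/415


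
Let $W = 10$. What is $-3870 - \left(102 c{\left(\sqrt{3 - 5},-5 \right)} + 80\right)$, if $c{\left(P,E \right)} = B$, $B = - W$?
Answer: $-2930$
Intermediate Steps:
$B = -10$ ($B = \left(-1\right) 10 = -10$)
$c{\left(P,E \right)} = -10$
$-3870 - \left(102 c{\left(\sqrt{3 - 5},-5 \right)} + 80\right) = -3870 - \left(102 \left(-10\right) + 80\right) = -3870 - \left(-1020 + 80\right) = -3870 - -940 = -3870 + 940 = -2930$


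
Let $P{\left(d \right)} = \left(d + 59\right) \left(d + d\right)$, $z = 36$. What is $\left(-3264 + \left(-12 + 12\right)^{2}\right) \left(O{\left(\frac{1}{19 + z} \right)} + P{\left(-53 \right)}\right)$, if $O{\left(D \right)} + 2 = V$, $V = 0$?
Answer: $2082432$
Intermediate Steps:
$P{\left(d \right)} = 2 d \left(59 + d\right)$ ($P{\left(d \right)} = \left(59 + d\right) 2 d = 2 d \left(59 + d\right)$)
$O{\left(D \right)} = -2$ ($O{\left(D \right)} = -2 + 0 = -2$)
$\left(-3264 + \left(-12 + 12\right)^{2}\right) \left(O{\left(\frac{1}{19 + z} \right)} + P{\left(-53 \right)}\right) = \left(-3264 + \left(-12 + 12\right)^{2}\right) \left(-2 + 2 \left(-53\right) \left(59 - 53\right)\right) = \left(-3264 + 0^{2}\right) \left(-2 + 2 \left(-53\right) 6\right) = \left(-3264 + 0\right) \left(-2 - 636\right) = \left(-3264\right) \left(-638\right) = 2082432$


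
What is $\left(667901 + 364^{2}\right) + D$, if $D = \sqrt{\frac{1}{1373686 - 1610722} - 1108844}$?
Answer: $800397 + \frac{i \sqrt{15575395346828715}}{118518} \approx 8.004 \cdot 10^{5} + 1053.0 i$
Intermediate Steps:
$D = \frac{i \sqrt{15575395346828715}}{118518}$ ($D = \sqrt{\frac{1}{-237036} - 1108844} = \sqrt{- \frac{1}{237036} - 1108844} = \sqrt{- \frac{262835946385}{237036}} = \frac{i \sqrt{15575395346828715}}{118518} \approx 1053.0 i$)
$\left(667901 + 364^{2}\right) + D = \left(667901 + 364^{2}\right) + \frac{i \sqrt{15575395346828715}}{118518} = \left(667901 + 132496\right) + \frac{i \sqrt{15575395346828715}}{118518} = 800397 + \frac{i \sqrt{15575395346828715}}{118518}$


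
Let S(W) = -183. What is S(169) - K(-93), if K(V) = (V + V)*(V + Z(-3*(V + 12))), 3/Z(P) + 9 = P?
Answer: -227222/13 ≈ -17479.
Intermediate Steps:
Z(P) = 3/(-9 + P)
K(V) = 2*V*(V + 3/(-45 - 3*V)) (K(V) = (V + V)*(V + 3/(-9 - 3*(V + 12))) = (2*V)*(V + 3/(-9 - 3*(12 + V))) = (2*V)*(V + 3/(-9 + (-36 - 3*V))) = (2*V)*(V + 3/(-45 - 3*V)) = 2*V*(V + 3/(-45 - 3*V)))
S(169) - K(-93) = -183 - 2*(-93)*(-1 - 93*(15 - 93))/(15 - 93) = -183 - 2*(-93)*(-1 - 93*(-78))/(-78) = -183 - 2*(-93)*(-1)*(-1 + 7254)/78 = -183 - 2*(-93)*(-1)*7253/78 = -183 - 1*224843/13 = -183 - 224843/13 = -227222/13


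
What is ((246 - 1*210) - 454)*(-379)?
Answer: 158422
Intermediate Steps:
((246 - 1*210) - 454)*(-379) = ((246 - 210) - 454)*(-379) = (36 - 454)*(-379) = -418*(-379) = 158422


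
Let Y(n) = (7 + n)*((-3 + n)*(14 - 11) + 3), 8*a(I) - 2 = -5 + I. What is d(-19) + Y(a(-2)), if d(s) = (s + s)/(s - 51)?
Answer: -111239/2240 ≈ -49.660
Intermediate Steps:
a(I) = -3/8 + I/8 (a(I) = 1/4 + (-5 + I)/8 = 1/4 + (-5/8 + I/8) = -3/8 + I/8)
Y(n) = (-6 + 3*n)*(7 + n) (Y(n) = (7 + n)*((-3 + n)*3 + 3) = (7 + n)*((-9 + 3*n) + 3) = (7 + n)*(-6 + 3*n) = (-6 + 3*n)*(7 + n))
d(s) = 2*s/(-51 + s) (d(s) = (2*s)/(-51 + s) = 2*s/(-51 + s))
d(-19) + Y(a(-2)) = 2*(-19)/(-51 - 19) + (-42 + 3*(-3/8 + (1/8)*(-2))**2 + 15*(-3/8 + (1/8)*(-2))) = 2*(-19)/(-70) + (-42 + 3*(-3/8 - 1/4)**2 + 15*(-3/8 - 1/4)) = 2*(-19)*(-1/70) + (-42 + 3*(-5/8)**2 + 15*(-5/8)) = 19/35 + (-42 + 3*(25/64) - 75/8) = 19/35 + (-42 + 75/64 - 75/8) = 19/35 - 3213/64 = -111239/2240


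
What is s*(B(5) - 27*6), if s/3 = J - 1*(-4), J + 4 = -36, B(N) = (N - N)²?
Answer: 17496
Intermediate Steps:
B(N) = 0 (B(N) = 0² = 0)
J = -40 (J = -4 - 36 = -40)
s = -108 (s = 3*(-40 - 1*(-4)) = 3*(-40 + 4) = 3*(-36) = -108)
s*(B(5) - 27*6) = -108*(0 - 27*6) = -108*(0 - 162) = -108*(-162) = 17496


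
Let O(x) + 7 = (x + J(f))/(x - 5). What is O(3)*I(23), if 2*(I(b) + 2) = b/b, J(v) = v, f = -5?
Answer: 9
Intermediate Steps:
O(x) = -6 (O(x) = -7 + (x - 5)/(x - 5) = -7 + (-5 + x)/(-5 + x) = -7 + 1 = -6)
I(b) = -3/2 (I(b) = -2 + (b/b)/2 = -2 + (½)*1 = -2 + ½ = -3/2)
O(3)*I(23) = -6*(-3/2) = 9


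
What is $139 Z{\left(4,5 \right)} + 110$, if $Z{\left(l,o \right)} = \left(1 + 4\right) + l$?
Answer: $1361$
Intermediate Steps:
$Z{\left(l,o \right)} = 5 + l$
$139 Z{\left(4,5 \right)} + 110 = 139 \left(5 + 4\right) + 110 = 139 \cdot 9 + 110 = 1251 + 110 = 1361$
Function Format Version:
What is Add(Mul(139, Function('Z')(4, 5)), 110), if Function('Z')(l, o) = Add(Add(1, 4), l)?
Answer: 1361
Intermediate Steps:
Function('Z')(l, o) = Add(5, l)
Add(Mul(139, Function('Z')(4, 5)), 110) = Add(Mul(139, Add(5, 4)), 110) = Add(Mul(139, 9), 110) = Add(1251, 110) = 1361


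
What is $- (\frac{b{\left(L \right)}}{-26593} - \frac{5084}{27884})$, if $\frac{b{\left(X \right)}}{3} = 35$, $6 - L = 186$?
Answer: $\frac{4933094}{26482829} \approx 0.18628$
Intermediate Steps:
$L = -180$ ($L = 6 - 186 = -180$)
$b{\left(X \right)} = 105$ ($b{\left(X \right)} = 3 \cdot 35 = 105$)
$- (\frac{b{\left(L \right)}}{-26593} - \frac{5084}{27884}) = - (\frac{105}{-26593} - \frac{5084}{27884}) = - (105 \left(- \frac{1}{26593}\right) - \frac{1271}{6971}) = - (- \frac{15}{3799} - \frac{1271}{6971}) = \left(-1\right) \left(- \frac{4933094}{26482829}\right) = \frac{4933094}{26482829}$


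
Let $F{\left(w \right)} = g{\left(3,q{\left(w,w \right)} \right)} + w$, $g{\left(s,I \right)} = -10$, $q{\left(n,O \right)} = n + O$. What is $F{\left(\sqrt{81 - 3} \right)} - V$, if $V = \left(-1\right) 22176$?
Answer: $22166 + \sqrt{78} \approx 22175.0$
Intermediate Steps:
$q{\left(n,O \right)} = O + n$
$F{\left(w \right)} = -10 + w$
$V = -22176$
$F{\left(\sqrt{81 - 3} \right)} - V = \left(-10 + \sqrt{81 - 3}\right) - -22176 = \left(-10 + \sqrt{78}\right) + 22176 = 22166 + \sqrt{78}$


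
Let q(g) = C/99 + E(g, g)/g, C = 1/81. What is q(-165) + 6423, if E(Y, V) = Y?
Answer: 51514057/8019 ≈ 6424.0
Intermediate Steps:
C = 1/81 ≈ 0.012346
q(g) = 8020/8019 (q(g) = (1/81)/99 + g/g = (1/81)*(1/99) + 1 = 1/8019 + 1 = 8020/8019)
q(-165) + 6423 = 8020/8019 + 6423 = 51514057/8019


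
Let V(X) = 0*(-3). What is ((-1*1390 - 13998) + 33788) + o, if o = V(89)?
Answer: 18400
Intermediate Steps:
V(X) = 0
o = 0
((-1*1390 - 13998) + 33788) + o = ((-1*1390 - 13998) + 33788) + 0 = ((-1390 - 13998) + 33788) + 0 = (-15388 + 33788) + 0 = 18400 + 0 = 18400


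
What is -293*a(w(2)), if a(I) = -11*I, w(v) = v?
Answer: 6446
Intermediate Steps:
-293*a(w(2)) = -(-3223)*2 = -293*(-22) = 6446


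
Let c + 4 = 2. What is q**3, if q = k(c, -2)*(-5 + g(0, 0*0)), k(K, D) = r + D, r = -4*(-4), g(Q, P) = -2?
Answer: -941192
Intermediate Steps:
r = 16
c = -2 (c = -4 + 2 = -2)
k(K, D) = 16 + D
q = -98 (q = (16 - 2)*(-5 - 2) = 14*(-7) = -98)
q**3 = (-98)**3 = -941192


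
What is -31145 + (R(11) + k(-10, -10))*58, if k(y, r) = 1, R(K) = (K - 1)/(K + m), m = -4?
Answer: -217029/7 ≈ -31004.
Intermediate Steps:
R(K) = (-1 + K)/(-4 + K) (R(K) = (K - 1)/(K - 4) = (-1 + K)/(-4 + K))
-31145 + (R(11) + k(-10, -10))*58 = -31145 + ((-1 + 11)/(-4 + 11) + 1)*58 = -31145 + (10/7 + 1)*58 = -31145 + (17/7)*58 = -31145 + 986/7 = -217029/7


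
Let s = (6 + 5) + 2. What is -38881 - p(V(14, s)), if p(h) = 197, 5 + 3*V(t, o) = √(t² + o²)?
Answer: -39078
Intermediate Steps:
s = 13 (s = 11 + 2 = 13)
V(t, o) = -5/3 + √(o² + t²)/3 (V(t, o) = -5/3 + √(t² + o²)/3 = -5/3 + √(o² + t²)/3)
-38881 - p(V(14, s)) = -38881 - 1*197 = -38881 - 197 = -39078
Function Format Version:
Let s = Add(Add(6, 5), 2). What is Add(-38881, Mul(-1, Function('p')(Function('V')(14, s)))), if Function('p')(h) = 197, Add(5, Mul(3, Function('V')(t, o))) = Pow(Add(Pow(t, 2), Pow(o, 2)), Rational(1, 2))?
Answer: -39078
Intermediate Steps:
s = 13 (s = Add(11, 2) = 13)
Function('V')(t, o) = Add(Rational(-5, 3), Mul(Rational(1, 3), Pow(Add(Pow(o, 2), Pow(t, 2)), Rational(1, 2)))) (Function('V')(t, o) = Add(Rational(-5, 3), Mul(Rational(1, 3), Pow(Add(Pow(t, 2), Pow(o, 2)), Rational(1, 2)))) = Add(Rational(-5, 3), Mul(Rational(1, 3), Pow(Add(Pow(o, 2), Pow(t, 2)), Rational(1, 2)))))
Add(-38881, Mul(-1, Function('p')(Function('V')(14, s)))) = Add(-38881, Mul(-1, 197)) = Add(-38881, -197) = -39078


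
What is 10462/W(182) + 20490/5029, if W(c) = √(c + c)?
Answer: 20490/5029 + 5231*√91/91 ≈ 552.43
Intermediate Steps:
W(c) = √2*√c (W(c) = √(2*c) = √2*√c)
10462/W(182) + 20490/5029 = 10462/((√2*√182)) + 20490/5029 = 10462/((2*√91)) + 20490*(1/5029) = 10462*(√91/182) + 20490/5029 = 5231*√91/91 + 20490/5029 = 20490/5029 + 5231*√91/91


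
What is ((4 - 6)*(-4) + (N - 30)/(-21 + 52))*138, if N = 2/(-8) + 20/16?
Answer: 30222/31 ≈ 974.90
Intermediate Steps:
N = 1 (N = 2*(-⅛) + 20*(1/16) = -¼ + 5/4 = 1)
((4 - 6)*(-4) + (N - 30)/(-21 + 52))*138 = ((4 - 6)*(-4) + (1 - 30)/(-21 + 52))*138 = (-2*(-4) - 29/31)*138 = (8 - 29*1/31)*138 = (8 - 29/31)*138 = (219/31)*138 = 30222/31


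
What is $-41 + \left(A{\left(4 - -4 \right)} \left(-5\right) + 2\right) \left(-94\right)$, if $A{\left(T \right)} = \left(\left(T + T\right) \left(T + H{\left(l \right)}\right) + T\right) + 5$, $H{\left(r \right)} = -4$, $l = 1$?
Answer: $35961$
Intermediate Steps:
$A{\left(T \right)} = 5 + T + 2 T \left(-4 + T\right)$ ($A{\left(T \right)} = \left(\left(T + T\right) \left(T - 4\right) + T\right) + 5 = \left(2 T \left(-4 + T\right) + T\right) + 5 = \left(T + 2 T \left(-4 + T\right)\right) + 5 = 5 + T + 2 T \left(-4 + T\right)$)
$-41 + \left(A{\left(4 - -4 \right)} \left(-5\right) + 2\right) \left(-94\right) = -41 + \left(\left(5 - 7 \left(4 - -4\right) + 2 \left(4 - -4\right)^{2}\right) \left(-5\right) + 2\right) \left(-94\right) = -41 + \left(\left(5 - 7 \left(4 + 4\right) + 2 \left(4 + 4\right)^{2}\right) \left(-5\right) + 2\right) \left(-94\right) = -41 + \left(\left(5 - 56 + 2 \cdot 8^{2}\right) \left(-5\right) + 2\right) \left(-94\right) = -41 + \left(\left(5 - 56 + 2 \cdot 64\right) \left(-5\right) + 2\right) \left(-94\right) = -41 + \left(\left(5 - 56 + 128\right) \left(-5\right) + 2\right) \left(-94\right) = -41 + \left(77 \left(-5\right) + 2\right) \left(-94\right) = -41 + \left(-385 + 2\right) \left(-94\right) = -41 - -36002 = -41 + 36002 = 35961$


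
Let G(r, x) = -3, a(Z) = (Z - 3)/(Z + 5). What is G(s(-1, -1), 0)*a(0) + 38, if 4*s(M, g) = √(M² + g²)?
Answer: 199/5 ≈ 39.800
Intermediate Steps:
s(M, g) = √(M² + g²)/4
a(Z) = (-3 + Z)/(5 + Z)
G(s(-1, -1), 0)*a(0) + 38 = -3*(-3 + 0)/(5 + 0) + 38 = -3*(-3)/5 + 38 = -3*(-⅗) + 38 = 9/5 + 38 = 199/5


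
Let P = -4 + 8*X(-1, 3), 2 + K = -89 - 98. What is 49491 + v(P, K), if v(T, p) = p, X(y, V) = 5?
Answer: 49302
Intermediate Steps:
K = -189 (K = -2 + (-89 - 98) = -2 - 187 = -189)
P = 36 (P = -4 + 8*5 = -4 + 40 = 36)
49491 + v(P, K) = 49491 - 189 = 49302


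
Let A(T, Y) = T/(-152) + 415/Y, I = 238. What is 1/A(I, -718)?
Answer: -27284/58491 ≈ -0.46646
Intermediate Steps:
A(T, Y) = 415/Y - T/152 (A(T, Y) = T*(-1/152) + 415/Y = -T/152 + 415/Y = 415/Y - T/152)
1/A(I, -718) = 1/(415/(-718) - 1/152*238) = 1/(415*(-1/718) - 119/76) = 1/(-415/718 - 119/76) = 1/(-58491/27284) = -27284/58491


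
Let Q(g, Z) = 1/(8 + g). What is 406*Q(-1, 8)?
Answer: 58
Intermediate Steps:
406*Q(-1, 8) = 406/(8 - 1) = 406/7 = 406*(1/7) = 58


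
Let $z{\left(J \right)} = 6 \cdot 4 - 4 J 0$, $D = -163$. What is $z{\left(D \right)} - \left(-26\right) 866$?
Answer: $22516$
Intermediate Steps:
$z{\left(J \right)} = 0$ ($z{\left(J \right)} = 24 \cdot 0 = 0$)
$z{\left(D \right)} - \left(-26\right) 866 = 0 - \left(-26\right) 866 = 0 - -22516 = 0 + 22516 = 22516$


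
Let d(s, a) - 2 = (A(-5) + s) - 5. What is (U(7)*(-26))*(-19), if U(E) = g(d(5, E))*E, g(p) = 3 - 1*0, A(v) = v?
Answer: 10374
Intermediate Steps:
d(s, a) = -8 + s (d(s, a) = 2 + ((-5 + s) - 5) = 2 + (-10 + s) = -8 + s)
g(p) = 3 (g(p) = 3 + 0 = 3)
U(E) = 3*E
(U(7)*(-26))*(-19) = ((3*7)*(-26))*(-19) = (21*(-26))*(-19) = -546*(-19) = 10374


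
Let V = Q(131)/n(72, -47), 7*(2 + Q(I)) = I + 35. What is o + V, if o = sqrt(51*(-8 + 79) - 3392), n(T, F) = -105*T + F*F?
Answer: -152/37457 + sqrt(229) ≈ 15.129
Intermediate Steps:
n(T, F) = F**2 - 105*T (n(T, F) = -105*T + F**2 = F**2 - 105*T)
Q(I) = 3 + I/7 (Q(I) = -2 + (I + 35)/7 = -2 + (35 + I)/7 = -2 + (5 + I/7) = 3 + I/7)
o = sqrt(229) (o = sqrt(51*71 - 3392) = sqrt(3621 - 3392) = sqrt(229) ≈ 15.133)
V = -152/37457 (V = (3 + (1/7)*131)/((-47)**2 - 105*72) = (3 + 131/7)/(2209 - 7560) = (152/7)/(-5351) = (152/7)*(-1/5351) = -152/37457 ≈ -0.0040580)
o + V = sqrt(229) - 152/37457 = -152/37457 + sqrt(229)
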